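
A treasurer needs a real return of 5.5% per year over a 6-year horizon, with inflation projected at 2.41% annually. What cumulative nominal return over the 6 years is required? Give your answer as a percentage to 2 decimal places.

Required annual nominal rate: (1+5.5%)(1+2.41%) − 1 = 8.04255%.
Cumulative over 6 years: (1 + 0.0804255)^6 − 1 ≈ 0.59063.

59.06%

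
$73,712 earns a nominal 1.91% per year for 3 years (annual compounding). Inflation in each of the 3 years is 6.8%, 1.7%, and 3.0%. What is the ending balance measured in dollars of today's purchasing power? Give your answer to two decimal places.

Nominal value at maturity: $73,712 × (1 + 1.91%)^3 ≈ $78,016.88.
Price-level factor over 3 years: 1.068 × 1.017 × 1.030 = 1.11874068.
The maturity value deflated by that factor is the answer in today's purchasing power.

$69,736.34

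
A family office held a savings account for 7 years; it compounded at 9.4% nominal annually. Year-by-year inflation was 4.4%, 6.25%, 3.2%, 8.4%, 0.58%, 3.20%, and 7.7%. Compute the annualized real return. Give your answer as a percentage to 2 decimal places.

Cumulative inflation factor: 1.044 × 1.0625 × 1.032 × 1.084 × 1.0058 × 1.0320 × 1.077 ≈ 1.38722.
Nominal growth factor: 1.87552. Real growth factor = 1.87552 / 1.38722 ≈ 1.35200.
Annualized: 1.35200^(1/7) − 1 ≈ 0.04402.

4.40%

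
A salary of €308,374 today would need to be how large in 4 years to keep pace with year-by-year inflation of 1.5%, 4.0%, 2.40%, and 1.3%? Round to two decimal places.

€337,665.38

Cumulative price-level factor: 1.015 × 1.040 × 1.0240 × 1.013 = 1.0949865472.
Multiplying €308,374 by the price-level factor gives the future nominal sum.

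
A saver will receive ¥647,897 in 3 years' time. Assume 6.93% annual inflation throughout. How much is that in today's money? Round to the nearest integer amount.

¥529,916

Price-level factor over 3 years: (1 + 6.93%)^3 ≈ 1.2226402826.
Purchasing power today: ¥647,897 divided by that factor.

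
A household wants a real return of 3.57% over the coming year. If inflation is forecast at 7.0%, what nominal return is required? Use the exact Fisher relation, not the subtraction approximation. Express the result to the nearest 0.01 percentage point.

10.82%

By the Fisher equation, 1 + r_nom = (1 + 3.57%)(1 + 7.0%) = 1.0357 × 1.070 = 1.108199.
So r_nom = 10.8199%.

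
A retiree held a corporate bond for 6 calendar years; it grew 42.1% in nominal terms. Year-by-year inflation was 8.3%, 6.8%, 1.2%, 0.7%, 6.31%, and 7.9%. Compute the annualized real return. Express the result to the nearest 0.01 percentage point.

Cumulative inflation factor: 1.083 × 1.068 × 1.012 × 1.007 × 1.0631 × 1.079 ≈ 1.35209.
Nominal growth factor: 1.42100. Real growth factor = 1.42100 / 1.35209 ≈ 1.05097.
Annualized: 1.05097^(1/6) − 1 ≈ 0.00832.

0.83%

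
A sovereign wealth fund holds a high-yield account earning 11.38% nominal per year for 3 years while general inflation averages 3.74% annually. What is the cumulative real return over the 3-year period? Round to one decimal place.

23.8%

The annual real rate is (1+11.38%)/(1+3.74%) − 1 = 7.3646%.
Compounded over 3 years: (1 + 0.073646)^3 − 1 ≈ 0.23761.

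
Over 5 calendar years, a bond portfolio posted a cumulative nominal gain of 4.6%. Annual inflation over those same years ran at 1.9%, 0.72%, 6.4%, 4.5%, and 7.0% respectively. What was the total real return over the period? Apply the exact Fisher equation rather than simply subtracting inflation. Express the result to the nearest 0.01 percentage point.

-14.34%

Cumulative inflation factor: 1.019 × 1.0072 × 1.064 × 1.045 × 1.070 ≈ 1.22104.
Nominal growth factor: 1.04600. Real growth factor = 1.04600 / 1.22104 ≈ 0.85664.
Total real return ≈ -14.3357%.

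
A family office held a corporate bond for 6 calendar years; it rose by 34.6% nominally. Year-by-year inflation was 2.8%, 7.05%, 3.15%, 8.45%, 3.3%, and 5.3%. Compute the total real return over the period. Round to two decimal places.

0.52%

Cumulative inflation factor: 1.028 × 1.0705 × 1.0315 × 1.0845 × 1.033 × 1.053 ≈ 1.33908.
Nominal growth factor: 1.34600. Real growth factor = 1.34600 / 1.33908 ≈ 1.00517.
Total real return ≈ 0.5166%.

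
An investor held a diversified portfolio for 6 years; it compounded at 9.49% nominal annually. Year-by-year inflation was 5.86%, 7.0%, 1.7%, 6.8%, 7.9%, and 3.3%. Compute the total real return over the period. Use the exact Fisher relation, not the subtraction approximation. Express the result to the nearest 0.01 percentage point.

25.64%

Cumulative inflation factor: 1.0586 × 1.070 × 1.017 × 1.068 × 1.079 × 1.033 ≈ 1.37129.
Nominal growth factor: 1.72285. Real growth factor = 1.72285 / 1.37129 ≈ 1.25637.
Total real return ≈ 25.6369%.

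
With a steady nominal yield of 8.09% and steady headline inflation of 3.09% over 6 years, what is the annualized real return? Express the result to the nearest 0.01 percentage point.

With constant rates the annual real return is the same each year: (1+8.09%)/(1+3.09%) − 1 = 0.04850.

4.85%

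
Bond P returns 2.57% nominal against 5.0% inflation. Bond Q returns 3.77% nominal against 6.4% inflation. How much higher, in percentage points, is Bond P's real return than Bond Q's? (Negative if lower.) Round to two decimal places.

Bond P real return: 1.0257/1.050 − 1 = -2.314%.
Bond Q real return: 1.0377/1.064 − 1 = -2.472%.
Difference: -2.314 − (-2.472) = 0.158 pp.

0.16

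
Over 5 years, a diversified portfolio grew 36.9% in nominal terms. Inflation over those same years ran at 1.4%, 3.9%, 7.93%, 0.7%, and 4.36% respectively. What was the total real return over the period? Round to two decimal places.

Cumulative inflation factor: 1.014 × 1.039 × 1.0793 × 1.007 × 1.0436 ≈ 1.19498.
Nominal growth factor: 1.36900. Real growth factor = 1.36900 / 1.19498 ≈ 1.14563.
Total real return ≈ 14.5630%.

14.56%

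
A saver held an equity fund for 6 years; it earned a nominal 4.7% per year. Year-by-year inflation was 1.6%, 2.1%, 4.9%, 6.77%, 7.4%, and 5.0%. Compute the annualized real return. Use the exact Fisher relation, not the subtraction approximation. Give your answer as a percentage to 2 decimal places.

Cumulative inflation factor: 1.016 × 1.021 × 1.049 × 1.0677 × 1.074 × 1.050 ≈ 1.31020.
Nominal growth factor: 1.31729. Real growth factor = 1.31729 / 1.31020 ≈ 1.00541.
Annualized: 1.00541^(1/6) − 1 ≈ 0.00090.

0.09%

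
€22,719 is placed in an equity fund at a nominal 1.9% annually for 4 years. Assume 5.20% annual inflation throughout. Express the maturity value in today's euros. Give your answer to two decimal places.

€19,999.68

Nominal value at maturity: €22,719 × (1 + 1.9%)^4 ≈ €24,495.48.
Price-level factor over 4 years: (1 + 5.20%)^4 ≈ 1.2247937436.
The maturity value deflated by that factor is the answer in today's purchasing power.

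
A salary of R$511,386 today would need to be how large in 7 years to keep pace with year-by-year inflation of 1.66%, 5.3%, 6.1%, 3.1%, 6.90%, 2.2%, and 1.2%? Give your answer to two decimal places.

Cumulative price-level factor: 1.0166 × 1.053 × 1.061 × 1.031 × 1.0690 × 1.022 × 1.012 ≈ 1.2946776154.
The nominal amount required is R$511,386 scaled up by that factor.

R$662,080.01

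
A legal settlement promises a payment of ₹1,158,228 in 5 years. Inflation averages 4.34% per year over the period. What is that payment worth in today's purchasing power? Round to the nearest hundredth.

Price-level factor over 5 years: (1 + 4.34%)^5 ≈ 1.2366709580.
Purchasing power today: ₹1,158,228 divided by that factor.

₹936,569.26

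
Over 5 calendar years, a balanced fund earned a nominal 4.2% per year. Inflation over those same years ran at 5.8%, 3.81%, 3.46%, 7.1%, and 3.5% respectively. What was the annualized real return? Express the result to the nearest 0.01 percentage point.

-0.50%

Cumulative inflation factor: 1.058 × 1.0381 × 1.0346 × 1.071 × 1.035 ≈ 1.25958.
Nominal growth factor: 1.22840. Real growth factor = 1.22840 / 1.25958 ≈ 0.97524.
Annualized: 0.97524^(1/5) − 1 ≈ -0.00500.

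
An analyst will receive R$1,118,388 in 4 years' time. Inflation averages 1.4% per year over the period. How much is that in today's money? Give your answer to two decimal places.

Price-level factor over 4 years: (1 + 1.4%)^4 ≈ 1.0571870144.
Purchasing power today: R$1,118,388 divided by that factor.

R$1,057,890.41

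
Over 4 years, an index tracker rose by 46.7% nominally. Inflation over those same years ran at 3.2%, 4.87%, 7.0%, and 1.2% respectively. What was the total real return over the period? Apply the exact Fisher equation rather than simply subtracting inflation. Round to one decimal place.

Cumulative inflation factor: 1.032 × 1.0487 × 1.070 × 1.012 ≈ 1.17191.
Nominal growth factor: 1.46700. Real growth factor = 1.46700 / 1.17191 ≈ 1.25180.
Total real return ≈ 25.1800%.

25.2%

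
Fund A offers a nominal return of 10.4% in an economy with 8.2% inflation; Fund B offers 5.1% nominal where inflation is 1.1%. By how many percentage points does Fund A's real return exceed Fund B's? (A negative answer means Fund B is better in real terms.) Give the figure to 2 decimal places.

Fund A real return: 1.104/1.082 − 1 = 2.033%.
Fund B real return: 1.051/1.011 − 1 = 3.956%.
Difference: 2.033 − 3.956 = -1.923 pp.

-1.92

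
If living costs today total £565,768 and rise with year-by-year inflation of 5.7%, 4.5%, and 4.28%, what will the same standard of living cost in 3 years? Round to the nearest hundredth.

Cumulative price-level factor: 1.057 × 1.045 × 1.0428 = 1.151840382.
Multiplying £565,768 by the price-level factor gives the future nominal sum.

£651,674.43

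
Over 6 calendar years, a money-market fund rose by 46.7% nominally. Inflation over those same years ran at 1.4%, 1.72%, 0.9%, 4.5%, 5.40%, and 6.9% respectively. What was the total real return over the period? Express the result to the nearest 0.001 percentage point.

19.718%

Cumulative inflation factor: 1.014 × 1.0172 × 1.009 × 1.045 × 1.0540 × 1.069 ≈ 1.22538.
Nominal growth factor: 1.46700. Real growth factor = 1.46700 / 1.22538 ≈ 1.19718.
Total real return ≈ 19.7182%.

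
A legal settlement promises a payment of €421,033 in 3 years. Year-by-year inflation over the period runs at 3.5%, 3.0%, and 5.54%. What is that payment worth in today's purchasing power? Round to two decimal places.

€374,215.24

Price-level factor over 3 years: 1.035 × 1.030 × 1.0554 = 1.12510917.
Purchasing power today: €421,033 divided by that factor.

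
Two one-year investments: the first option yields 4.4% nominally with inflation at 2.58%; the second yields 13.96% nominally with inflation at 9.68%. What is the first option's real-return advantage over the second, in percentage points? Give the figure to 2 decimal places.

-2.13

The first option real return: 1.044/1.0258 − 1 = 1.774%.
The second real return: 1.1396/1.0968 − 1 = 3.902%.
Difference: 1.774 − 3.902 = -2.128 pp.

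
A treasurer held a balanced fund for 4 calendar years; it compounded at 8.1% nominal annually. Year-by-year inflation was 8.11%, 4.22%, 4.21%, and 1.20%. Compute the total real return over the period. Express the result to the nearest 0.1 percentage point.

Cumulative inflation factor: 1.0811 × 1.0422 × 1.0421 × 1.0120 ≈ 1.18825.
Nominal growth factor: 1.36553. Real growth factor = 1.36553 / 1.18825 ≈ 1.14920.
Total real return ≈ 14.9201%.

14.9%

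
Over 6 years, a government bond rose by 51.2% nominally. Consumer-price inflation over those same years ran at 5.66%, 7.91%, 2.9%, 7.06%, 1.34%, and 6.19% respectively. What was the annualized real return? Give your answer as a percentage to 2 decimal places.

Cumulative inflation factor: 1.0566 × 1.0791 × 1.029 × 1.0706 × 1.0134 × 1.0619 ≈ 1.35170.
Nominal growth factor: 1.51200. Real growth factor = 1.51200 / 1.35170 ≈ 1.11859.
Annualized: 1.11859^(1/6) − 1 ≈ 0.01885.

1.89%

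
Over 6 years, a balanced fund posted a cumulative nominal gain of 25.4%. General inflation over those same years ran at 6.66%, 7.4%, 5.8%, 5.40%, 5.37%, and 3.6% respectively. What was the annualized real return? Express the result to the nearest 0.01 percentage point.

Cumulative inflation factor: 1.0666 × 1.074 × 1.058 × 1.0540 × 1.0537 × 1.036 ≈ 1.39447.
Nominal growth factor: 1.25400. Real growth factor = 1.25400 / 1.39447 ≈ 0.89927.
Annualized: 0.89927^(1/6) − 1 ≈ -0.01754.

-1.75%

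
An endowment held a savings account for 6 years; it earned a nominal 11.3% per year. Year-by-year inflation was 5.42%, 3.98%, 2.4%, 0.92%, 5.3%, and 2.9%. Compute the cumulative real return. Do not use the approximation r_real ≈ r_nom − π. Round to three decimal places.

Cumulative inflation factor: 1.0542 × 1.0398 × 1.024 × 1.0092 × 1.053 × 1.029 ≈ 1.22742.
Nominal growth factor: 1.90095. Real growth factor = 1.90095 / 1.22742 ≈ 1.54874.
Total real return ≈ 54.8735%.

54.874%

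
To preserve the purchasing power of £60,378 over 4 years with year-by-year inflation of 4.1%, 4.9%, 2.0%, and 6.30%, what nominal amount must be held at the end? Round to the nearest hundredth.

£71,488.86

Cumulative price-level factor: 1.041 × 1.049 × 1.020 × 1.0630 ≈ 1.1840216783.
The nominal amount required is £60,378 scaled up by that factor.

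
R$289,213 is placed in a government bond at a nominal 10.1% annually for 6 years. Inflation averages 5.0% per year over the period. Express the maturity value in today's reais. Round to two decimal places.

Nominal value at maturity: R$289,213 × (1 + 10.1%)^6 ≈ R$515,159.51.
Price-level factor over 6 years: (1 + 5.0%)^6 ≈ 1.3400956406.
The maturity value deflated by that factor is the answer in today's purchasing power.

R$384,419.96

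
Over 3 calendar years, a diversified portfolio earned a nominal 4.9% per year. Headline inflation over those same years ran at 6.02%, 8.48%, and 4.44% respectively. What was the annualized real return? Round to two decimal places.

-1.32%

Cumulative inflation factor: 1.0602 × 1.0848 × 1.0444 ≈ 1.20117.
Nominal growth factor: 1.15432. Real growth factor = 1.15432 / 1.20117 ≈ 0.96100.
Annualized: 0.96100^(1/3) − 1 ≈ -0.01317.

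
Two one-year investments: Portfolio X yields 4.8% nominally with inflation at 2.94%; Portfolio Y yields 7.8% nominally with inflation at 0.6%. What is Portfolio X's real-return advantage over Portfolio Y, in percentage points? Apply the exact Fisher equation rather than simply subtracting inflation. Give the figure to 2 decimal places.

Portfolio X real return: 1.048/1.0294 − 1 = 1.807%.
Portfolio Y real return: 1.078/1.006 − 1 = 7.157%.
Difference: 1.807 − 7.157 = -5.350 pp.

-5.35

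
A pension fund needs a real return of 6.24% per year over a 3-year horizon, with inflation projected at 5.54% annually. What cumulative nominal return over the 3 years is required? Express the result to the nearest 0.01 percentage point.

Required annual nominal rate: (1+6.24%)(1+5.54%) − 1 = 12.125696%.
Cumulative over 3 years: (1 + 0.12125696)^3 − 1 ≈ 0.40966.

40.97%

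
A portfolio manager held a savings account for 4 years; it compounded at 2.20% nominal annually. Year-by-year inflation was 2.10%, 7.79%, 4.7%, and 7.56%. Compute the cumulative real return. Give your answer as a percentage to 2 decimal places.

-11.98%

Cumulative inflation factor: 1.0210 × 1.0779 × 1.047 × 1.0756 ≈ 1.23937.
Nominal growth factor: 1.09095. Real growth factor = 1.09095 / 1.23937 ≈ 0.88024.
Total real return ≈ -11.9758%.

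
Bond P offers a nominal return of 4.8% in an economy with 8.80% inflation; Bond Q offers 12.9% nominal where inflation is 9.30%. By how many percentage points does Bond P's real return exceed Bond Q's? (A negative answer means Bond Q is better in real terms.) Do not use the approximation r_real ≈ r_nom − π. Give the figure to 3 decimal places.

Bond P real return: 1.048/1.0880 − 1 = -3.6765%.
Bond Q real return: 1.129/1.0930 − 1 = 3.2937%.
Difference: -3.6765 − 3.2937 = -6.9702 pp.

-6.970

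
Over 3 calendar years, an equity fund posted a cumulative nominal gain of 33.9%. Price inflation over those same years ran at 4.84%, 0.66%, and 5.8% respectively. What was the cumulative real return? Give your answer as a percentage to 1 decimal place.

19.9%

Cumulative inflation factor: 1.0484 × 1.0066 × 1.058 ≈ 1.11653.
Nominal growth factor: 1.33900. Real growth factor = 1.33900 / 1.11653 ≈ 1.19925.
Total real return ≈ 19.9253%.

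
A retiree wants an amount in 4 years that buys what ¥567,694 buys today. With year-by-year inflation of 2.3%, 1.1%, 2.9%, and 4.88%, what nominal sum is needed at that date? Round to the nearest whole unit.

¥633,650

Cumulative price-level factor: 1.023 × 1.011 × 1.029 × 1.0488 ≈ 1.1161815582.
The nominal amount required is ¥567,694 scaled up by that factor.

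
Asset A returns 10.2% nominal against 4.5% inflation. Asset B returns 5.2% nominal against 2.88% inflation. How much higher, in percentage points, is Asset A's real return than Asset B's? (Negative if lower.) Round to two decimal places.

Asset A real return: 1.102/1.045 − 1 = 5.455%.
Asset B real return: 1.052/1.0288 − 1 = 2.255%.
Difference: 5.455 − 2.255 = 3.200 pp.

3.20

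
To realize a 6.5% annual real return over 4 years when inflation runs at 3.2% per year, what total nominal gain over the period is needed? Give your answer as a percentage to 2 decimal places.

Required annual nominal rate: (1+6.5%)(1+3.2%) − 1 = 9.908%.
Cumulative over 4 years: (1 + 0.09908)^4 − 1 ≈ 0.45921.

45.92%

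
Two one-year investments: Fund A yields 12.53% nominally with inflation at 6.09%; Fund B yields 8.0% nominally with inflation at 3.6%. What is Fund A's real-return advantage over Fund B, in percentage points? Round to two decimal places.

1.82

Fund A real return: 1.1253/1.0609 − 1 = 6.070%.
Fund B real return: 1.080/1.036 − 1 = 4.247%.
Difference: 6.070 − 4.247 = 1.823 pp.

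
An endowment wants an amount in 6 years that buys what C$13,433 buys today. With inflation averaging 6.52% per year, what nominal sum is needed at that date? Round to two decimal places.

Cumulative price-level factor: (1+6.52%)^6 ≈ 1.4607871726.
The nominal amount required is C$13,433 scaled up by that factor.

C$19,622.75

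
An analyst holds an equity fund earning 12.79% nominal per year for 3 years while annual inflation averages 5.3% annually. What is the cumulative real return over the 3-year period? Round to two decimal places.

The annual real rate is (1+12.79%)/(1+5.3%) − 1 = 7.1130%.
Compounded over 3 years: (1 + 0.071130)^3 − 1 ≈ 0.22893.

22.89%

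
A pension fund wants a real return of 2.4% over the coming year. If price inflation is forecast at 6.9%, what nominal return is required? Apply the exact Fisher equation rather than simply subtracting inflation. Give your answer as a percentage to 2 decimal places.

9.47%

By the Fisher equation, 1 + r_nom = (1 + 2.4%)(1 + 6.9%) = 1.024 × 1.069 = 1.094656.
So r_nom = 9.4656%.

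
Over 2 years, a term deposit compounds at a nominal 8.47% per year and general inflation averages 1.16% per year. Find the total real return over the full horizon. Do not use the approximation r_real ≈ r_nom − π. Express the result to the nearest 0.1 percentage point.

The annual real rate is (1+8.47%)/(1+1.16%) − 1 = 7.2262%.
Compounded over 2 years: (1 + 0.072262)^2 − 1 ≈ 0.14975.

15.0%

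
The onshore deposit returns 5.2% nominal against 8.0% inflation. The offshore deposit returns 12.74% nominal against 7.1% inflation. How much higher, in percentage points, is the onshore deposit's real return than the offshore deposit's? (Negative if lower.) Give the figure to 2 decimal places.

The onshore deposit real return: 1.052/1.080 − 1 = -2.593%.
The offshore deposit real return: 1.1274/1.071 − 1 = 5.266%.
Difference: -2.593 − 5.266 = -7.859 pp.

-7.86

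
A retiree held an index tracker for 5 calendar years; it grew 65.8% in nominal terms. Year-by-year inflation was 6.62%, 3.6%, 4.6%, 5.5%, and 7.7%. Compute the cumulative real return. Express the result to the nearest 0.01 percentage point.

Cumulative inflation factor: 1.0662 × 1.036 × 1.046 × 1.055 × 1.077 ≈ 1.31280.
Nominal growth factor: 1.65800. Real growth factor = 1.65800 / 1.31280 ≈ 1.26295.
Total real return ≈ 26.2950%.

26.30%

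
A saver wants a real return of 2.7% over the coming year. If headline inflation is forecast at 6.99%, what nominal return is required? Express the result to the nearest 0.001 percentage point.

9.879%

By the Fisher equation, 1 + r_nom = (1 + 2.7%)(1 + 6.99%) = 1.027 × 1.0699 = 1.0987873.
So r_nom = 9.87873%.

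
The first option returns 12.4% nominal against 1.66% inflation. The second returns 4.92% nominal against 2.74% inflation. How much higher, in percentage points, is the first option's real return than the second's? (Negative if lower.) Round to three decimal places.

The first option real return: 1.124/1.0166 − 1 = 10.5646%.
The second real return: 1.0492/1.0274 − 1 = 2.1219%.
Difference: 10.5646 − 2.1219 = 8.4427 pp.

8.443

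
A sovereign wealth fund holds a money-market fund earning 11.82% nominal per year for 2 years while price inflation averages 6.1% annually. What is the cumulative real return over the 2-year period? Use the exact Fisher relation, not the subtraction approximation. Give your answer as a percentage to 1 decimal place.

The annual real rate is (1+11.82%)/(1+6.1%) − 1 = 5.3911%.
Compounded over 2 years: (1 + 0.053911)^2 − 1 ≈ 0.11073.

11.1%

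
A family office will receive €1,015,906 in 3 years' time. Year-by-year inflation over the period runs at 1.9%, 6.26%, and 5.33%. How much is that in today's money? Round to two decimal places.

€890,753.31

Price-level factor over 3 years: 1.019 × 1.0626 × 1.0533 ≈ 1.1405020750.
Purchasing power today: €1,015,906 divided by that factor.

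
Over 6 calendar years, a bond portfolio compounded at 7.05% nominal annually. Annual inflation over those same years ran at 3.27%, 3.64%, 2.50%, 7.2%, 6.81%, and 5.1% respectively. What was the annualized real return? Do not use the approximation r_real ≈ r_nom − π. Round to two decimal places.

Cumulative inflation factor: 1.0327 × 1.0364 × 1.0250 × 1.072 × 1.0681 × 1.051 ≈ 1.32019.
Nominal growth factor: 1.50494. Real growth factor = 1.50494 / 1.32019 ≈ 1.13995.
Annualized: 1.13995^(1/6) − 1 ≈ 0.02207.

2.21%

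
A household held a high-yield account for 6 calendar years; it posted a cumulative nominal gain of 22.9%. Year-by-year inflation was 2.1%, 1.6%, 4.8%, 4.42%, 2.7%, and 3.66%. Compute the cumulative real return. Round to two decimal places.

Cumulative inflation factor: 1.021 × 1.016 × 1.048 × 1.0442 × 1.027 × 1.0366 ≈ 1.20850.
Nominal growth factor: 1.22900. Real growth factor = 1.22900 / 1.20850 ≈ 1.01696.
Total real return ≈ 1.6965%.

1.70%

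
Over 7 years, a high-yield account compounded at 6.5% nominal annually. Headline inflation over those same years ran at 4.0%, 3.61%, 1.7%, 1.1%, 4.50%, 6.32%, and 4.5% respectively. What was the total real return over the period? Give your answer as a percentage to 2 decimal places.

Cumulative inflation factor: 1.040 × 1.0361 × 1.017 × 1.011 × 1.0450 × 1.0632 × 1.045 ≈ 1.28634.
Nominal growth factor: 1.55399. Real growth factor = 1.55399 / 1.28634 ≈ 1.20807.
Total real return ≈ 20.8071%.

20.81%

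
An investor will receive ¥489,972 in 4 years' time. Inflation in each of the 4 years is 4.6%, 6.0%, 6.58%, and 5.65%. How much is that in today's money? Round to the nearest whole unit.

Price-level factor over 4 years: 1.046 × 1.060 × 1.0658 × 1.0565 ≈ 1.2484833851.
Purchasing power today: ¥489,972 divided by that factor.

¥392,454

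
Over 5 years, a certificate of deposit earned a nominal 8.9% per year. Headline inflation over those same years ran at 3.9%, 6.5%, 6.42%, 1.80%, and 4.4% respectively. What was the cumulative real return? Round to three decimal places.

22.378%

Cumulative inflation factor: 1.039 × 1.065 × 1.0642 × 1.0180 × 1.044 ≈ 1.25152.
Nominal growth factor: 1.53158. Real growth factor = 1.53158 / 1.25152 ≈ 1.22378.
Total real return ≈ 22.3778%.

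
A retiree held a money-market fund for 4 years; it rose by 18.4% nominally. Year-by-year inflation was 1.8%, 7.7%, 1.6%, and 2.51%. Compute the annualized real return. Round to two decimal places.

0.91%

Cumulative inflation factor: 1.018 × 1.077 × 1.016 × 1.0251 ≈ 1.14189.
Nominal growth factor: 1.18400. Real growth factor = 1.18400 / 1.14189 ≈ 1.03688.
Annualized: 1.03688^(1/4) − 1 ≈ 0.00910.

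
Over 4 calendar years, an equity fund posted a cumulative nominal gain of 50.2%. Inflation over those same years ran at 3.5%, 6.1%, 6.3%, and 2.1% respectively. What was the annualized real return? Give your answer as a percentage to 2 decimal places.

5.95%

Cumulative inflation factor: 1.035 × 1.061 × 1.063 × 1.021 ≈ 1.19183.
Nominal growth factor: 1.50200. Real growth factor = 1.50200 / 1.19183 ≈ 1.26025.
Annualized: 1.26025^(1/4) − 1 ≈ 0.05953.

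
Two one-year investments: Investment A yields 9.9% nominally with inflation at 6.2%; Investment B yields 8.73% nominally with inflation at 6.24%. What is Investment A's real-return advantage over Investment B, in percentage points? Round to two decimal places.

1.14

Investment A real return: 1.099/1.062 − 1 = 3.484%.
Investment B real return: 1.0873/1.0624 − 1 = 2.344%.
Difference: 3.484 − 2.344 = 1.140 pp.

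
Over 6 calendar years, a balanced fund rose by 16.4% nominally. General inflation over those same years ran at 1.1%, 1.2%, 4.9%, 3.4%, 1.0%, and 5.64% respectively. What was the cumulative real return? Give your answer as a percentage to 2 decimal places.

-1.70%

Cumulative inflation factor: 1.011 × 1.012 × 1.049 × 1.034 × 1.010 × 1.0564 ≈ 1.18407.
Nominal growth factor: 1.16400. Real growth factor = 1.16400 / 1.18407 ≈ 0.98305.
Total real return ≈ -1.6950%.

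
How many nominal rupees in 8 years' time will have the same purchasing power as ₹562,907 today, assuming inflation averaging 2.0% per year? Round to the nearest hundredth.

Cumulative price-level factor: (1+2.0%)^8 ≈ 1.1716593810.
The nominal amount required is ₹562,907 scaled up by that factor.

₹659,535.27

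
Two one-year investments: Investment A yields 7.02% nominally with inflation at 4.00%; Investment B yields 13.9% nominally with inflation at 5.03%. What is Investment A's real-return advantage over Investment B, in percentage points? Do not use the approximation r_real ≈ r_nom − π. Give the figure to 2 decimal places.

-5.54

Investment A real return: 1.0702/1.0400 − 1 = 2.904%.
Investment B real return: 1.139/1.0503 − 1 = 8.445%.
Difference: 2.904 − 8.445 = -5.541 pp.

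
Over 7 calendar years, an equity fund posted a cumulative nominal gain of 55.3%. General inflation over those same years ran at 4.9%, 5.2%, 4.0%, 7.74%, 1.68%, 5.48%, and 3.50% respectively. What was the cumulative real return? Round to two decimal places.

13.14%

Cumulative inflation factor: 1.049 × 1.052 × 1.040 × 1.0774 × 1.0168 × 1.0548 × 1.0350 ≈ 1.37261.
Nominal growth factor: 1.55300. Real growth factor = 1.55300 / 1.37261 ≈ 1.13142.
Total real return ≈ 13.1420%.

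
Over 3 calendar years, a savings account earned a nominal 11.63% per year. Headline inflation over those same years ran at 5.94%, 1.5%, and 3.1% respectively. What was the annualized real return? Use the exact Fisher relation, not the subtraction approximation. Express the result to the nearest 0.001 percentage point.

7.858%

Cumulative inflation factor: 1.0594 × 1.015 × 1.031 ≈ 1.10863.
Nominal growth factor: 1.39105. Real growth factor = 1.39105 / 1.10863 ≈ 1.25475.
Annualized: 1.25475^(1/3) − 1 ≈ 0.07858.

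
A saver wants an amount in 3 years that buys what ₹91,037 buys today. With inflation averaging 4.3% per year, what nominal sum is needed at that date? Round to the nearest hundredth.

Cumulative price-level factor: (1+4.3%)^3 = 1.134626507.
The nominal amount required is ₹91,037 scaled up by that factor.

₹103,292.99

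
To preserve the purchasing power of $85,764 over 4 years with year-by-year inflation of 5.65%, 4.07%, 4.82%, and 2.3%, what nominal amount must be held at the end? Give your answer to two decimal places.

Cumulative price-level factor: 1.0565 × 1.0407 × 1.0482 × 1.023 ≈ 1.1790028232.
The nominal amount required is $85,764 scaled up by that factor.

$101,116.00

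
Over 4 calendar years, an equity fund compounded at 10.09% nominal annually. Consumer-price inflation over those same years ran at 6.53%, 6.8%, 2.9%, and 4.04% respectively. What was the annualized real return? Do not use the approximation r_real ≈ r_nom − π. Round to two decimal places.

Cumulative inflation factor: 1.0653 × 1.068 × 1.029 × 1.0404 ≈ 1.21803.
Nominal growth factor: 1.46890. Real growth factor = 1.46890 / 1.21803 ≈ 1.20596.
Annualized: 1.20596^(1/4) − 1 ≈ 0.04793.

4.79%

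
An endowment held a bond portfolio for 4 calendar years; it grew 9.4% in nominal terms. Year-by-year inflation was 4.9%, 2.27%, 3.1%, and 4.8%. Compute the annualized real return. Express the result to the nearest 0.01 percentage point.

-1.44%

Cumulative inflation factor: 1.049 × 1.0227 × 1.031 × 1.048 ≈ 1.15916.
Nominal growth factor: 1.09400. Real growth factor = 1.09400 / 1.15916 ≈ 0.94379.
Annualized: 0.94379^(1/4) − 1 ≈ -0.01436.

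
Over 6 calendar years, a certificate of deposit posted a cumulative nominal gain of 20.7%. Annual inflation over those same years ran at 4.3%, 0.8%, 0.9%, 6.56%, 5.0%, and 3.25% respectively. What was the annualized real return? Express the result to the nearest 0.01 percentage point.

-0.25%

Cumulative inflation factor: 1.043 × 1.008 × 1.009 × 1.0656 × 1.050 × 1.0325 ≈ 1.22549.
Nominal growth factor: 1.20700. Real growth factor = 1.20700 / 1.22549 ≈ 0.98491.
Annualized: 0.98491^(1/6) − 1 ≈ -0.00253.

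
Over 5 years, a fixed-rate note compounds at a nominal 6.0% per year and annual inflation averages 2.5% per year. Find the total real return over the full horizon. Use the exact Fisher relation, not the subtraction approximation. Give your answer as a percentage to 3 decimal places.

18.280%

The annual real rate is (1+6.0%)/(1+2.5%) − 1 = 3.4146%.
Compounded over 5 years: (1 + 0.034146)^5 − 1 ≈ 0.18280.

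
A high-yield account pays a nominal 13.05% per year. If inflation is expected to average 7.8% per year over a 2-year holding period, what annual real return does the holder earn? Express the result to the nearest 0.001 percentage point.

With constant rates the annual real return is the same each year: (1+13.05%)/(1+7.8%) − 1 = 0.04870.

4.870%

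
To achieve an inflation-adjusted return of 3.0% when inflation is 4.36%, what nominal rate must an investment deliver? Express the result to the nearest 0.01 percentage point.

7.49%

By the Fisher equation, 1 + r_nom = (1 + 3.0%)(1 + 4.36%) = 1.030 × 1.0436 = 1.074908.
So r_nom = 7.4908%.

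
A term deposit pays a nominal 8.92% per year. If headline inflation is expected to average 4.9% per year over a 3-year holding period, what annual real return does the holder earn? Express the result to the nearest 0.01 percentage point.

With constant rates the annual real return is the same each year: (1+8.92%)/(1+4.9%) − 1 = 0.03832.

3.83%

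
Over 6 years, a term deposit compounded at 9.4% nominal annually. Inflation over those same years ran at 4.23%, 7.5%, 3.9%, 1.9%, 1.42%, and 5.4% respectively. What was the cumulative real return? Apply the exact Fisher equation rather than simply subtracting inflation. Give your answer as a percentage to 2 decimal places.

Cumulative inflation factor: 1.0423 × 1.075 × 1.039 × 1.019 × 1.0142 × 1.054 ≈ 1.26810.
Nominal growth factor: 1.71437. Real growth factor = 1.71437 / 1.26810 ≈ 1.35191.
Total real return ≈ 35.1913%.

35.19%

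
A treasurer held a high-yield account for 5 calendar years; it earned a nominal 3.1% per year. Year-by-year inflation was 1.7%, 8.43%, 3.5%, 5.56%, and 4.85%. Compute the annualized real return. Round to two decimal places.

-1.61%

Cumulative inflation factor: 1.017 × 1.0843 × 1.035 × 1.0556 × 1.0485 ≈ 1.26322.
Nominal growth factor: 1.16491. Real growth factor = 1.16491 / 1.26322 ≈ 0.92218.
Annualized: 0.92218^(1/5) − 1 ≈ -0.01607.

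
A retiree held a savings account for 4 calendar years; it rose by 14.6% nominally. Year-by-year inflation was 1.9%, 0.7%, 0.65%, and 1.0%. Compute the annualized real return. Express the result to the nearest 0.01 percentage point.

Cumulative inflation factor: 1.019 × 1.007 × 1.0065 × 1.010 ≈ 1.04313.
Nominal growth factor: 1.14600. Real growth factor = 1.14600 / 1.04313 ≈ 1.09862.
Annualized: 1.09862^(1/4) − 1 ≈ 0.02379.

2.38%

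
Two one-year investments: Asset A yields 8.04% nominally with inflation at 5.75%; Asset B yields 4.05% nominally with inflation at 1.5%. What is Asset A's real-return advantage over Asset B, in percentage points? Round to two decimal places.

Asset A real return: 1.0804/1.0575 − 1 = 2.165%.
Asset B real return: 1.0405/1.015 − 1 = 2.512%.
Difference: 2.165 − 2.512 = -0.347 pp.

-0.35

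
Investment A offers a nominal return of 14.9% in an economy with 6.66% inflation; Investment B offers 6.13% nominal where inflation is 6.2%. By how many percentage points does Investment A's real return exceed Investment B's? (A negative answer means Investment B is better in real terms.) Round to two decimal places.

7.79

Investment A real return: 1.149/1.0666 − 1 = 7.725%.
Investment B real return: 1.0613/1.062 − 1 = -0.066%.
Difference: 7.725 − (-0.066) = 7.791 pp.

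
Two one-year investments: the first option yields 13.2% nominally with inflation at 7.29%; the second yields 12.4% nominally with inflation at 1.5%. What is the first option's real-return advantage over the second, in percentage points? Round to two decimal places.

-5.23

The first option real return: 1.132/1.0729 − 1 = 5.508%.
The second real return: 1.124/1.015 − 1 = 10.739%.
Difference: 5.508 − 10.739 = -5.231 pp.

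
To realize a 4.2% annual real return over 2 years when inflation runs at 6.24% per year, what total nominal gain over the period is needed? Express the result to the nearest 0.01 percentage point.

Required annual nominal rate: (1+4.2%)(1+6.24%) − 1 = 10.70208%.
Cumulative over 2 years: (1 + 0.1070208)^2 − 1 ≈ 0.22550.

22.55%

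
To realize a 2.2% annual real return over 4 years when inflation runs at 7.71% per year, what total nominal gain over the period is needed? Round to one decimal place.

46.8%

Required annual nominal rate: (1+2.2%)(1+7.71%) − 1 = 10.07962%.
Cumulative over 4 years: (1 + 0.1007962)^4 − 1 ≈ 0.46834.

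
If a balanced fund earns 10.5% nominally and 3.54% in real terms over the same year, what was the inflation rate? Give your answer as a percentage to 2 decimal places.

From (1+r_nom) = (1+r_real)(1+π), we get 1+π = (1 + 10.5%)/(1 + 3.54%) = 1.105/1.0354 ≈ 1.06722.
So π ≈ 6.7220%.

6.72%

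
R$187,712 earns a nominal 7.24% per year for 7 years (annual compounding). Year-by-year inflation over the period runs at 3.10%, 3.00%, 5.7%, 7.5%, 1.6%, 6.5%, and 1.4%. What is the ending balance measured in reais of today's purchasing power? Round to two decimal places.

Nominal value at maturity: R$187,712 × (1 + 7.24%)^7 ≈ R$306,189.06.
Price-level factor over 7 years: 1.0310 × 1.0300 × 1.057 × 1.075 × 1.016 × 1.065 × 1.014 ≈ 1.3239165532.
Dividing the nominal maturity value by the price-level factor gives the value in today's money.

R$231,275.20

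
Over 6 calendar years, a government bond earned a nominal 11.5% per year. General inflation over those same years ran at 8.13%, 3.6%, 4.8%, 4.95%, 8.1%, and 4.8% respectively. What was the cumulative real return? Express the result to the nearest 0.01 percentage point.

Cumulative inflation factor: 1.0813 × 1.036 × 1.048 × 1.0495 × 1.081 × 1.048 ≈ 1.39584.
Nominal growth factor: 1.92154. Real growth factor = 1.92154 / 1.39584 ≈ 1.37662.
Total real return ≈ 37.6615%.

37.66%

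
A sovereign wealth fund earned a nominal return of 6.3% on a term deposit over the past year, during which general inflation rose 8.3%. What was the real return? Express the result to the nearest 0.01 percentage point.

-1.85%

Real return via the Fisher equation: (1 + 6.3%)/(1 + 8.3%) − 1 = 1.063/1.083 − 1 ≈ -0.01847.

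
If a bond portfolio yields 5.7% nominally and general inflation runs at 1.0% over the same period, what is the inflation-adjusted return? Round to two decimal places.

4.65%

Real return via the Fisher equation: (1 + 5.7%)/(1 + 1.0%) − 1 = 1.057/1.010 − 1 ≈ 0.04653.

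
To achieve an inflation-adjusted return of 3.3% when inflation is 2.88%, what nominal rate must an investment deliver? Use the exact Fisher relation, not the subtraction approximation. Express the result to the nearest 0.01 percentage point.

By the Fisher equation, 1 + r_nom = (1 + 3.3%)(1 + 2.88%) = 1.033 × 1.0288 = 1.0627504.
So r_nom = 6.27504%.

6.28%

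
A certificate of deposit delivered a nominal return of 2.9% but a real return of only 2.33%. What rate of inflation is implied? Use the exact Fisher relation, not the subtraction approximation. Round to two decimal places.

0.56%

From (1+r_nom) = (1+r_real)(1+π), we get 1+π = (1 + 2.9%)/(1 + 2.33%) = 1.029/1.0233 ≈ 1.00557.
So π ≈ 0.5570%.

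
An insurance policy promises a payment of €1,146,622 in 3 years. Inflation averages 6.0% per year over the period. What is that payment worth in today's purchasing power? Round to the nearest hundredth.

Price-level factor over 3 years: (1 + 6.0%)^3 = 1.191016.
Purchasing power today: €1,146,622 divided by that factor.

€962,725.94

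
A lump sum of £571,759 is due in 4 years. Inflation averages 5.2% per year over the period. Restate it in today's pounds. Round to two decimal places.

£466,820.64

Price-level factor over 4 years: (1 + 5.2%)^4 ≈ 1.2247937436.
Purchasing power today: £571,759 divided by that factor.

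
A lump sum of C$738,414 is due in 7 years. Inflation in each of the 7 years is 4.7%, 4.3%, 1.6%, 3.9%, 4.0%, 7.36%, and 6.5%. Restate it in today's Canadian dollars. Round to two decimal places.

Price-level factor over 7 years: 1.047 × 1.043 × 1.016 × 1.039 × 1.040 × 1.0736 × 1.065 ≈ 1.3707734858.
Purchasing power today: C$738,414 divided by that factor.

C$538,684.19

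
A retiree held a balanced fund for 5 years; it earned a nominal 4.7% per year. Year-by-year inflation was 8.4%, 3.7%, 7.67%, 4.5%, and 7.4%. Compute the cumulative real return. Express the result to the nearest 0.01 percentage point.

Cumulative inflation factor: 1.084 × 1.037 × 1.0767 × 1.045 × 1.074 ≈ 1.35839.
Nominal growth factor: 1.25815. Real growth factor = 1.25815 / 1.35839 ≈ 0.92621.
Total real return ≈ -7.3789%.

-7.38%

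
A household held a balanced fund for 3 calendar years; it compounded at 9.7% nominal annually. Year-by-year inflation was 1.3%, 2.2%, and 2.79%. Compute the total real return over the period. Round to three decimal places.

Cumulative inflation factor: 1.013 × 1.022 × 1.0279 ≈ 1.06417.
Nominal growth factor: 1.32014. Real growth factor = 1.32014 / 1.06417 ≈ 1.24053.
Total real return ≈ 24.0534%.

24.053%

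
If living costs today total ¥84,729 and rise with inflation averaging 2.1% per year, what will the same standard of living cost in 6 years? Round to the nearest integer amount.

¥95,981

Cumulative price-level factor: (1+2.1%)^6 ≈ 1.1328031618.
Multiplying ¥84,729 by the price-level factor gives the future nominal sum.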